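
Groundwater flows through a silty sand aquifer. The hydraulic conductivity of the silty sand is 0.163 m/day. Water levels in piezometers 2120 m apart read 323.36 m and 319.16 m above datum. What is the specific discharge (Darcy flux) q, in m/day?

Hydraulic gradient i = (323.36 − 319.16) / 2120 = 4.2 / 2120 = 0.001981.
Specific discharge q = K · i = 0.1630 × 0.001981 = 0.0003229 m/day.

0.000323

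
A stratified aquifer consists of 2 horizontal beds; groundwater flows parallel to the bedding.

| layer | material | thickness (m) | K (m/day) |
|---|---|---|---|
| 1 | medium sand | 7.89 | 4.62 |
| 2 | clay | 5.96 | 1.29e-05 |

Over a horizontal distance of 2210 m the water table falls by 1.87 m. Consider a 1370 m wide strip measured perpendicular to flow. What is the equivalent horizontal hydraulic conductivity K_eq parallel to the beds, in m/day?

2.63

Flow is parallel to layering, so each bed carries its own Darcy discharge and the transmissivities add.
Σ(K_i·b_i) = 4.62×7.89 + 1.29e-05×5.96 = 36.45 m²/day.
Total thickness b = 13.85 m, so K_eq = Σ(K_i·b_i)/b = 2.632 m/day.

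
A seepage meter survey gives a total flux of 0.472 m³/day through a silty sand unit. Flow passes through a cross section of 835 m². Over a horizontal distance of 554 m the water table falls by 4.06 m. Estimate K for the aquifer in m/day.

0.0771

Hydraulic gradient i = Δh / L = 4.06 / 554 = 0.007329.
From Q = K·A·i, K = Q / (A·i) = 0.472 / (835.0 × 0.007329) = 0.07713 m/day.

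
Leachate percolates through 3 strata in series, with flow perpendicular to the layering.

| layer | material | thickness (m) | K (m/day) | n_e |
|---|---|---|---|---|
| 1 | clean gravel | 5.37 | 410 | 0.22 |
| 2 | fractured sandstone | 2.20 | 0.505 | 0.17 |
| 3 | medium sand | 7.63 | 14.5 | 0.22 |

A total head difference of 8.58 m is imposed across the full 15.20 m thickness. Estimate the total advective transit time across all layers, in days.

1.85

With flow normal to the layers, continuity requires the same specific discharge q through every layer.
Σ(b_i/K_i) = 5.37/410 + 2.20/0.505 + 7.63/14.5 = 4.896 d.
q = Δh / Σ(b_i/K_i) = 8.58 / 4.896 = 1.753 m/day.
In each layer the seepage velocity is v_i = q/n_i, so the layer transit time is t_i = b_i·n_i / q:
  layer 1 (clean gravel): t_1 = 5.37 × 0.22 / 1.753 = 0.6741 d
  layer 2 (fractured sandstone): t_2 = 2.20 × 0.17 / 1.753 = 0.2134 d
  layer 3 (medium sand): t_3 = 7.63 × 0.22 / 1.753 = 0.9578 d
Total t = Σ t_i = 1.845 days.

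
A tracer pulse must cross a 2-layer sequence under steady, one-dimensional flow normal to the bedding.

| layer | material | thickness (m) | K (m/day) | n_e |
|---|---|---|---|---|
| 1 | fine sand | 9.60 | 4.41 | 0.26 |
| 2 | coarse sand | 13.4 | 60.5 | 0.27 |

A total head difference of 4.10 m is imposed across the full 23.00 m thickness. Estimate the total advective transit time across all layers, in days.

With flow normal to the layers, continuity requires the same specific discharge q through every layer.
Σ(b_i/K_i) = 9.60/4.41 + 13.4/60.5 = 2.398 d.
q = Δh / Σ(b_i/K_i) = 4.10 / 2.398 = 1.710 m/day.
In each layer the seepage velocity is v_i = q/n_i, so the layer transit time is t_i = b_i·n_i / q:
  layer 1 (fine sand): t_1 = 9.60 × 0.26 / 1.710 = 1.460 d
  layer 2 (coarse sand): t_2 = 13.4 × 0.27 / 1.710 = 2.116 d
Total t = Σ t_i = 3.576 days.

3.58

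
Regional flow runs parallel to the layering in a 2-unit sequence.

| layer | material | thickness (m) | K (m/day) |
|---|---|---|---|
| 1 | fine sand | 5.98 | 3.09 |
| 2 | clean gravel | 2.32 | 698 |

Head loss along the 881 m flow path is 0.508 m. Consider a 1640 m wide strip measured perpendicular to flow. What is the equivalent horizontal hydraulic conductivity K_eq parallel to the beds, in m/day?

Flow is parallel to layering, so each bed carries its own Darcy discharge and the transmissivities add.
Σ(K_i·b_i) = 3.09×5.98 + 698×2.32 = 1638 m²/day.
Total thickness b = 8.300 m, so K_eq = Σ(K_i·b_i)/b = 197.3 m/day.

197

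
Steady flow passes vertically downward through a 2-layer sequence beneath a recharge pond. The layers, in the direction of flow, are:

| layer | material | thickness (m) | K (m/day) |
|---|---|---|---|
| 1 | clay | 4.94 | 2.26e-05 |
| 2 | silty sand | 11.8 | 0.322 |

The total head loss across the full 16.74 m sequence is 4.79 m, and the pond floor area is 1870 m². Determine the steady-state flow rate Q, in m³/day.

Flow is perpendicular to layering, so the layers act in series and the equivalent K is the thickness-weighted harmonic mean.
Total thickness L = 4.94 + 11.8 = 16.74 m.
Σ(b_i/K_i) = 4.94/2.26e-05 + 11.8/0.322 = 2.186e+05 d.
K_eq = L / Σ(b_i/K_i) = 16.74 / 2.186e+05 = 7.657e-05 m/day.
Q = K_eq · A · (Δh/L) = 7.657e-05 × 1870 × (4.79/16.74) = 0.04097 m³/day.

0.0410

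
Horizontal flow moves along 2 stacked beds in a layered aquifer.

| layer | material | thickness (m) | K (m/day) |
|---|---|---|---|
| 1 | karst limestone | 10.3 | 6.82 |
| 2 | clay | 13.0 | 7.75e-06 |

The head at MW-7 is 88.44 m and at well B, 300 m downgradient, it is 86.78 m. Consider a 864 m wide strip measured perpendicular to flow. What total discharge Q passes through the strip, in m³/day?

Flow is parallel to layering, so each bed carries its own Darcy discharge and the transmissivities add.
Σ(K_i·b_i) = 6.82×10.3 + 7.75e-06×13.0 = 70.25 m²/day.
Hydraulic gradient i = (88.44 − 86.78) / 300 = 1.66 / 300 = 0.005533.
Q = Σ(K_i·b_i) · W · i = 70.25 × 864 × 0.005533 = 335.8 m³/day.

336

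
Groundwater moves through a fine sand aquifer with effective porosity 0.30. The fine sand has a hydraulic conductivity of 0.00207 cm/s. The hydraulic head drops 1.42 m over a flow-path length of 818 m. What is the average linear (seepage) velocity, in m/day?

Convert K: 0.00207 cm/s × 864 = 1.788 m/day.
Hydraulic gradient i = Δh / L = 1.42 / 818 = 0.001736.
Darcy flux q = K · i = 1.788 × 0.001736 = 0.003105 m/day.
Seepage velocity v = q / n_e = 0.003105 / 0.30 = 0.01035 m/day.

0.0103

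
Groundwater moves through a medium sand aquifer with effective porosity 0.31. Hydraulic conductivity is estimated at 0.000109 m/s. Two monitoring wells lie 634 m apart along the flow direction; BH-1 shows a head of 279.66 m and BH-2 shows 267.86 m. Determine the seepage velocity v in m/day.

Convert K: 0.000109 m/s × 86400 = 9.418 m/day.
Hydraulic gradient i = (279.66 − 267.86) / 634 = 11.8 / 634 = 0.01861.
Darcy flux q = K · i = 9.418 × 0.01861 = 0.1753 m/day.
Seepage velocity v = q / n_e = 0.1753 / 0.31 = 0.5654 m/day.

0.565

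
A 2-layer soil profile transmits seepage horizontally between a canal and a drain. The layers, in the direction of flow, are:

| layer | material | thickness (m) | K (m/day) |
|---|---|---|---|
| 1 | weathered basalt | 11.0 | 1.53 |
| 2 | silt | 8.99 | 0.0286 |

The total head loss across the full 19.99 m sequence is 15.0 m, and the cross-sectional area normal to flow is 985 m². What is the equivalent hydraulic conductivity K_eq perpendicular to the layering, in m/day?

0.0622

Flow is perpendicular to layering, so the layers act in series and the equivalent K is the thickness-weighted harmonic mean.
Total thickness L = 11.0 + 8.99 = 19.99 m.
Σ(b_i/K_i) = 11.0/1.53 + 8.99/0.0286 = 321.5 d.
K_eq = L / Σ(b_i/K_i) = 19.99 / 321.5 = 0.06217 m/day.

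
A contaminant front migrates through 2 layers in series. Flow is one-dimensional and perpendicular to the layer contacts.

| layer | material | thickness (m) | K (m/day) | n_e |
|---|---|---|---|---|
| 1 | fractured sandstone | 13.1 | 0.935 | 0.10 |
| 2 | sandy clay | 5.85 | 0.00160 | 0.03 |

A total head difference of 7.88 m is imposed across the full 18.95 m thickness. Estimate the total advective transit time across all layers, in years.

With flow normal to the layers, continuity requires the same specific discharge q through every layer.
Σ(b_i/K_i) = 13.1/0.935 + 5.85/0.00160 = 3670 d.
q = Δh / Σ(b_i/K_i) = 7.88 / 3670 = 0.002147 m/day.
In each layer the seepage velocity is v_i = q/n_i, so the layer transit time is t_i = b_i·n_i / q:
  layer 1 (fractured sandstone): t_1 = 13.1 × 0.10 / 0.002147 = 610.2 d
  layer 2 (sandy clay): t_2 = 5.85 × 0.03 / 0.002147 = 81.74 d
Total t = Σ t_i = 691.9 days = 1.894 years.

1.89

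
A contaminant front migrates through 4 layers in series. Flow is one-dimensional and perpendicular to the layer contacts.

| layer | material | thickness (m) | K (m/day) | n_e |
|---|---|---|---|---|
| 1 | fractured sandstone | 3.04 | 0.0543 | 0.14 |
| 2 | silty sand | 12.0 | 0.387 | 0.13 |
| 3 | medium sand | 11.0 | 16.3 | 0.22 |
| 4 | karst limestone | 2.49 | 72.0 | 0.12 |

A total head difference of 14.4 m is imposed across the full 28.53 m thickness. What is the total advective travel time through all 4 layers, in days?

With flow normal to the layers, continuity requires the same specific discharge q through every layer.
Σ(b_i/K_i) = 3.04/0.0543 + 12.0/0.387 + 11.0/16.3 + 2.49/72.0 = 87.70 d.
q = Δh / Σ(b_i/K_i) = 14.4 / 87.70 = 0.1642 m/day.
In each layer the seepage velocity is v_i = q/n_i, so the layer transit time is t_i = b_i·n_i / q:
  layer 1 (fractured sandstone): t_1 = 3.04 × 0.14 / 0.1642 = 2.592 d
  layer 2 (silty sand): t_2 = 12.0 × 0.13 / 0.1642 = 9.501 d
  layer 3 (medium sand): t_3 = 11.0 × 0.22 / 0.1642 = 14.74 d
  layer 4 (karst limestone): t_4 = 2.49 × 0.12 / 0.1642 = 1.820 d
Total t = Σ t_i = 28.65 days.

28.7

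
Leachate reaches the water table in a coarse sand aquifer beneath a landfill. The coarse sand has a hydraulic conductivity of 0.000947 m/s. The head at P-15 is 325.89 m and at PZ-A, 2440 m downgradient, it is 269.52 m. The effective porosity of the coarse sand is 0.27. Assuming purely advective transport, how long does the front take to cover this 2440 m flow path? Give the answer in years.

Convert K: 0.000947 m/s × 86400 = 81.82 m/day.
Hydraulic gradient i = (325.89 − 269.52) / 2440 = 56.37 / 2440 = 0.02310.
Darcy flux q = K · i = 81.82 × 0.02310 = 1.890 m/day.
Seepage velocity v = q / n_e = 1.890 / 0.27 = 7.001 m/day.
Travel time t = L / v = 2440 / 7.001 = 348.5 days = 0.9542 years.

0.954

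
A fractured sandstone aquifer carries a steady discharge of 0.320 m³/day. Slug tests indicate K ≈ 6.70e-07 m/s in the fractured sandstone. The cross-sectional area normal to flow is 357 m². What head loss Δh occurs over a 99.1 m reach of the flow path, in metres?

Convert K: 6.70e-07 m/s × 86400 = 0.05789 m/day.
From Q = K·A·i, i = Q / (K·A) = 0.320 / (0.05789 × 357.0) = 0.01548.
Head loss Δh = i · L = 0.01548 × 99.1 = 1.534 m.

1.53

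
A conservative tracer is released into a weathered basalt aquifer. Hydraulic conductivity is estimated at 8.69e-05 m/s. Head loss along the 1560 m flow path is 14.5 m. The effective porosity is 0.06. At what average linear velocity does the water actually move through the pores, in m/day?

Convert K: 8.69e-05 m/s × 86400 = 7.508 m/day.
Hydraulic gradient i = Δh / L = 14.5 / 1560 = 0.009295.
Darcy flux q = K · i = 7.508 × 0.009295 = 0.06979 m/day.
Seepage velocity v = q / n_e = 0.06979 / 0.06 = 1.163 m/day.

1.16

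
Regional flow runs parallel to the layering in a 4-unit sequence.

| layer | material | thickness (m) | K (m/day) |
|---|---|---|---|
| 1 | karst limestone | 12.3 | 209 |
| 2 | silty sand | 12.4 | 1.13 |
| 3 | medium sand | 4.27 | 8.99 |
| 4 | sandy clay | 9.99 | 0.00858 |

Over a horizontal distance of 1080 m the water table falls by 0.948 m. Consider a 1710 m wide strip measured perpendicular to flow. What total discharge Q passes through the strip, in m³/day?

3940

Flow is parallel to layering, so each bed carries its own Darcy discharge and the transmissivities add.
Σ(K_i·b_i) = 209×12.3 + 1.13×12.4 + 8.99×4.27 + 0.00858×9.99 = 2623 m²/day.
Hydraulic gradient i = Δh / L = 0.948 / 1080 = 0.0008778.
Q = Σ(K_i·b_i) · W · i = 2623 × 1710 × 0.0008778 = 3937 m³/day.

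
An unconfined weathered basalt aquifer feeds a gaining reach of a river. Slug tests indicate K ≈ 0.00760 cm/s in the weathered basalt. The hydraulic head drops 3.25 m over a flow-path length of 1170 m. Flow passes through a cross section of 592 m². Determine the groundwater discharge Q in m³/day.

Convert K: 0.00760 cm/s × 864 = 6.566 m/day.
Hydraulic gradient i = Δh / L = 3.25 / 1170 = 0.002778.
Darcy's law: Q = K · A · i = 6.566 × 592.0 × 0.002778 = 10.80 m³/day.

10.8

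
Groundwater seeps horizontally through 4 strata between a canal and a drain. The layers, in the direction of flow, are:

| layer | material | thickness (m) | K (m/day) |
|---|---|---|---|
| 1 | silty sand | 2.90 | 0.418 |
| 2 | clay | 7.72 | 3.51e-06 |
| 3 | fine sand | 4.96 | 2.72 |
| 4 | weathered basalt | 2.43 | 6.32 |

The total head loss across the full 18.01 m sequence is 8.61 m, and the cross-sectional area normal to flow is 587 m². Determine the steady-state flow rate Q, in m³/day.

Flow is perpendicular to layering, so the layers act in series and the equivalent K is the thickness-weighted harmonic mean.
Total thickness L = 2.90 + 7.72 + 4.96 + 2.43 = 18.01 m.
Σ(b_i/K_i) = 2.90/0.418 + 7.72/3.51e-06 + 4.96/2.72 + 2.43/6.32 = 2.199e+06 d.
K_eq = L / Σ(b_i/K_i) = 18.01 / 2.199e+06 = 8.188e-06 m/day.
Q = K_eq · A · (Δh/L) = 8.188e-06 × 587 × (8.61/18.01) = 0.002298 m³/day.

0.00230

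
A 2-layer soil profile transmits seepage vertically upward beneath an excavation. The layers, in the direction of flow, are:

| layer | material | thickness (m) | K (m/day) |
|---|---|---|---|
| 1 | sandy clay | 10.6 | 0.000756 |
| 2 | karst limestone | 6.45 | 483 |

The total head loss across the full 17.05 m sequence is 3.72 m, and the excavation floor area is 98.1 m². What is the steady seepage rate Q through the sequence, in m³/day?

0.0260

Flow is perpendicular to layering, so the layers act in series and the equivalent K is the thickness-weighted harmonic mean.
Total thickness L = 10.6 + 6.45 = 17.05 m.
Σ(b_i/K_i) = 10.6/0.000756 + 6.45/483 = 14021 d.
K_eq = L / Σ(b_i/K_i) = 17.05 / 14021 = 0.001216 m/day.
Q = K_eq · A · (Δh/L) = 0.001216 × 98.1 × (3.72/17.05) = 0.02603 m³/day.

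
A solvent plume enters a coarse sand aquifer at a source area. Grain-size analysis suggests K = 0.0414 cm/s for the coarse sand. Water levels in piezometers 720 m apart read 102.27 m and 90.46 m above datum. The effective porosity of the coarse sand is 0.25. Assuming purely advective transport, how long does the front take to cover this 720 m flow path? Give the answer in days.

Convert K: 0.0414 cm/s × 864 = 35.77 m/day.
Hydraulic gradient i = (102.27 − 90.46) / 720 = 11.81 / 720 = 0.01640.
Darcy flux q = K · i = 35.77 × 0.01640 = 0.5867 m/day.
Seepage velocity v = q / n_e = 0.5867 / 0.25 = 2.347 m/day.
Travel time t = L / v = 720 / 2.347 = 306.8 days.

307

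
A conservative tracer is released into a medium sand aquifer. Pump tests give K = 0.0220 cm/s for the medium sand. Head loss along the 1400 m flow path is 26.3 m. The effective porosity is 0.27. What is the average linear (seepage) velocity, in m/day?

Convert K: 0.0220 cm/s × 864 = 19.01 m/day.
Hydraulic gradient i = Δh / L = 26.3 / 1400 = 0.01879.
Darcy flux q = K · i = 19.01 × 0.01879 = 0.3571 m/day.
Seepage velocity v = q / n_e = 0.3571 / 0.27 = 1.323 m/day.

1.32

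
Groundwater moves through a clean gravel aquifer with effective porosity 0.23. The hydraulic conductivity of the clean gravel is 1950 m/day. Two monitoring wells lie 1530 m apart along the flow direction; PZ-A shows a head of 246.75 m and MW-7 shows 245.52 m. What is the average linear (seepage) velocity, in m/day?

6.82

Hydraulic gradient i = (246.75 − 245.52) / 1530 = 1.23 / 1530 = 0.0008039.
Darcy flux q = K · i = 1950 × 0.0008039 = 1.568 m/day.
Seepage velocity v = q / n_e = 1.568 / 0.23 = 6.816 m/day.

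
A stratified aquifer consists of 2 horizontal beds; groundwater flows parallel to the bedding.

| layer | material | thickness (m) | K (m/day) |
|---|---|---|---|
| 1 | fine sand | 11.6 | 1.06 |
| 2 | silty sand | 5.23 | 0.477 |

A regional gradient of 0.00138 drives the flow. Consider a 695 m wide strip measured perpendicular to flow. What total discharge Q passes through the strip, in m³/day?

14.2

Flow is parallel to layering, so each bed carries its own Darcy discharge and the transmissivities add.
Σ(K_i·b_i) = 1.06×11.6 + 0.477×5.23 = 14.79 m²/day.
Hydraulic gradient i = 0.00138.
Q = Σ(K_i·b_i) · W · i = 14.79 × 695 × 0.001380 = 14.19 m³/day.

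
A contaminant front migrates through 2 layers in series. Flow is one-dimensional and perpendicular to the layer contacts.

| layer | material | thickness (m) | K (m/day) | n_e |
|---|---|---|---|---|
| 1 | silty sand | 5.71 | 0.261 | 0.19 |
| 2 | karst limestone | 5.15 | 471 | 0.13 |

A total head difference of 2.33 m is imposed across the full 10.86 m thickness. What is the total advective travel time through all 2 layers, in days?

16.5

With flow normal to the layers, continuity requires the same specific discharge q through every layer.
Σ(b_i/K_i) = 5.71/0.261 + 5.15/471 = 21.89 d.
q = Δh / Σ(b_i/K_i) = 2.33 / 21.89 = 0.1064 m/day.
In each layer the seepage velocity is v_i = q/n_i, so the layer transit time is t_i = b_i·n_i / q:
  layer 1 (silty sand): t_1 = 5.71 × 0.19 / 0.1064 = 10.19 d
  layer 2 (karst limestone): t_2 = 5.15 × 0.13 / 0.1064 = 6.289 d
Total t = Σ t_i = 16.48 days.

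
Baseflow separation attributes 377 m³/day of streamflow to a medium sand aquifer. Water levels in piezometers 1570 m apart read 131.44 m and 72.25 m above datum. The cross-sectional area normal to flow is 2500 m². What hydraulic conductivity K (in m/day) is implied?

4.00

Hydraulic gradient i = (131.44 − 72.25) / 1570 = 59.19 / 1570 = 0.03770.
From Q = K·A·i, K = Q / (A·i) = 377 / (2500 × 0.03770) = 4.000 m/day.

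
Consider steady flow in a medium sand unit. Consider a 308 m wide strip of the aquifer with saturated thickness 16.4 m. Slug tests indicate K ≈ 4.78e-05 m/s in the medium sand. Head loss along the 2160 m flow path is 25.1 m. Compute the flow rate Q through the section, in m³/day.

Convert K: 4.78e-05 m/s × 86400 = 4.130 m/day.
Cross-sectional area A = 308 × 16.4 = 5051 m².
Hydraulic gradient i = Δh / L = 25.1 / 2160 = 0.01162.
Darcy's law: Q = K · A · i = 4.130 × 5051 × 0.01162 = 242.4 m³/day.

242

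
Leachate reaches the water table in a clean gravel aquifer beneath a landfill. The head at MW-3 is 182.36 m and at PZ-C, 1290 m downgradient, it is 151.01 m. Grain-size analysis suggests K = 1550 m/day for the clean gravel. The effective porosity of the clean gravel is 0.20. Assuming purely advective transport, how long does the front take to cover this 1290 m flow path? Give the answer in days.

6.85

Hydraulic gradient i = (182.36 − 151.01) / 1290 = 31.35 / 1290 = 0.02430.
Darcy flux q = K · i = 1550 × 0.02430 = 37.67 m/day.
Seepage velocity v = q / n_e = 37.67 / 0.20 = 188.3 m/day.
Travel time t = L / v = 1290 / 188.3 = 6.849 days.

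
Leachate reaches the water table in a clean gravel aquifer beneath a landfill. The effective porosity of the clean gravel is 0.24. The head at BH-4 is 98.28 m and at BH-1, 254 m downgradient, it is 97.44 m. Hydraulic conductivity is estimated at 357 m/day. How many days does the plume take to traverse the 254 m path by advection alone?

Hydraulic gradient i = (98.28 − 97.44) / 254 = 0.84 / 254 = 0.003307.
Darcy flux q = K · i = 357.0 × 0.003307 = 1.181 m/day.
Seepage velocity v = q / n_e = 1.181 / 0.24 = 4.919 m/day.
Travel time t = L / v = 254 / 4.919 = 51.63 days.

51.6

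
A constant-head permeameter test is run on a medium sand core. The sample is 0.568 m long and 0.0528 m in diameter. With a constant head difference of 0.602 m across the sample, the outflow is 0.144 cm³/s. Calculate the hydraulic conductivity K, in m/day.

Cross-sectional area A = π·(d/2)² = π × (0.0528/2)² = 0.002190 m².
Convert discharge: 0.144 cm³/s = 1.440e-07 m³/s.
Darcy's law rearranged: K = Q·L / (A·Δh) = 1.440e-07 × 0.568 / (0.002190 × 0.602) = 6.205e-05 m/s = 5.361 m/day.

5.36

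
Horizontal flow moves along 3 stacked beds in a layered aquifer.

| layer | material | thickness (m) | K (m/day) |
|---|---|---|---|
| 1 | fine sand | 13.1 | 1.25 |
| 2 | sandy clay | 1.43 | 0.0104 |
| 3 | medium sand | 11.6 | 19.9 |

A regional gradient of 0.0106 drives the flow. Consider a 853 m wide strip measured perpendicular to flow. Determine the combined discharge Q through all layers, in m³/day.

2240

Flow is parallel to layering, so each bed carries its own Darcy discharge and the transmissivities add.
Σ(K_i·b_i) = 1.25×13.1 + 0.0104×1.43 + 19.9×11.6 = 247.2 m²/day.
Hydraulic gradient i = 0.0106.
Q = Σ(K_i·b_i) · W · i = 247.2 × 853 × 0.01060 = 2235 m³/day.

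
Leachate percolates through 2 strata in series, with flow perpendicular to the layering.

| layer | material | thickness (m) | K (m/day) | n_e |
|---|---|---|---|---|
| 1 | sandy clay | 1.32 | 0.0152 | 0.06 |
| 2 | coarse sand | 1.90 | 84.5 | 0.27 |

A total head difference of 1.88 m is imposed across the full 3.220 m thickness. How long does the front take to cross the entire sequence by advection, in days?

27.4

With flow normal to the layers, continuity requires the same specific discharge q through every layer.
Σ(b_i/K_i) = 1.32/0.0152 + 1.90/84.5 = 86.86 d.
q = Δh / Σ(b_i/K_i) = 1.88 / 86.86 = 0.02164 m/day.
In each layer the seepage velocity is v_i = q/n_i, so the layer transit time is t_i = b_i·n_i / q:
  layer 1 (sandy clay): t_1 = 1.32 × 0.06 / 0.02164 = 3.659 d
  layer 2 (coarse sand): t_2 = 1.90 × 0.27 / 0.02164 = 23.70 d
Total t = Σ t_i = 27.36 days.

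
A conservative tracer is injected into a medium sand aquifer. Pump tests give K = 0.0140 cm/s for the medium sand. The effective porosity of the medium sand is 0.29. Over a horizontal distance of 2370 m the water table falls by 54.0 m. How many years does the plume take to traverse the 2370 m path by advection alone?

6.83

Convert K: 0.0140 cm/s × 864 = 12.10 m/day.
Hydraulic gradient i = Δh / L = 54.0 / 2370 = 0.02278.
Darcy flux q = K · i = 12.10 × 0.02278 = 0.2756 m/day.
Seepage velocity v = q / n_e = 0.2756 / 0.29 = 0.9504 m/day.
Travel time t = L / v = 2370 / 0.9504 = 2494 days = 6.828 years.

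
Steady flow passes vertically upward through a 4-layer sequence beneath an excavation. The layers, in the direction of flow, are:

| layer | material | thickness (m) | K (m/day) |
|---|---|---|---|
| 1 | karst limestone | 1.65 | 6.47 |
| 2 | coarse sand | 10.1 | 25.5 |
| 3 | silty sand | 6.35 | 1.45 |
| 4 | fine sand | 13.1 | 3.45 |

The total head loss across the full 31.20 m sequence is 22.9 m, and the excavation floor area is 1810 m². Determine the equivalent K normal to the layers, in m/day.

3.53

Flow is perpendicular to layering, so the layers act in series and the equivalent K is the thickness-weighted harmonic mean.
Total thickness L = 1.65 + 10.1 + 6.35 + 13.1 = 31.20 m.
Σ(b_i/K_i) = 1.65/6.47 + 10.1/25.5 + 6.35/1.45 + 13.1/3.45 = 8.828 d.
K_eq = L / Σ(b_i/K_i) = 31.20 / 8.828 = 3.534 m/day.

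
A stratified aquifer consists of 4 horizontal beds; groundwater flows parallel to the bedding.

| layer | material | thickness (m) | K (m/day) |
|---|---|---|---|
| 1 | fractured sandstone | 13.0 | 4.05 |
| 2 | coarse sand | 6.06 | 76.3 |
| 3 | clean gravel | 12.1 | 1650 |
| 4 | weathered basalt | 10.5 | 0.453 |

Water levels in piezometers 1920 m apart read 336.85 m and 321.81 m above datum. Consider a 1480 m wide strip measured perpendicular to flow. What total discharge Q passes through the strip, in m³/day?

237000

Flow is parallel to layering, so each bed carries its own Darcy discharge and the transmissivities add.
Σ(K_i·b_i) = 4.05×13.0 + 76.3×6.06 + 1650×12.1 + 0.453×10.5 = 20485 m²/day.
Hydraulic gradient i = (336.85 − 321.81) / 1920 = 15.04 / 1920 = 0.007833.
Q = Σ(K_i·b_i) · W · i = 20485 × 1480 × 0.007833 = 2.375e+05 m³/day.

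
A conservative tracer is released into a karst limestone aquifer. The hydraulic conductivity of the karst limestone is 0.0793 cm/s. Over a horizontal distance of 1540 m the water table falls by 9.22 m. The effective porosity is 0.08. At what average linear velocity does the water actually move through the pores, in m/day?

5.13

Convert K: 0.0793 cm/s × 864 = 68.52 m/day.
Hydraulic gradient i = Δh / L = 9.22 / 1540 = 0.005987.
Darcy flux q = K · i = 68.52 × 0.005987 = 0.4102 m/day.
Seepage velocity v = q / n_e = 0.4102 / 0.08 = 5.128 m/day.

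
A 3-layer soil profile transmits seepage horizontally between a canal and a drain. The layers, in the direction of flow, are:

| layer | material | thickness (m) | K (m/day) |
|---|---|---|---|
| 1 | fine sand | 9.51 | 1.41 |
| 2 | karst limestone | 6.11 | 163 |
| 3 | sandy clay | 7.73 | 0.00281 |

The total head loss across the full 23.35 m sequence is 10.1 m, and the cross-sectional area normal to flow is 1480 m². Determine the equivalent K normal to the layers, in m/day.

Flow is perpendicular to layering, so the layers act in series and the equivalent K is the thickness-weighted harmonic mean.
Total thickness L = 9.51 + 6.11 + 7.73 = 23.35 m.
Σ(b_i/K_i) = 9.51/1.41 + 6.11/163 + 7.73/0.00281 = 2758 d.
K_eq = L / Σ(b_i/K_i) = 23.35 / 2758 = 0.008467 m/day.

0.00847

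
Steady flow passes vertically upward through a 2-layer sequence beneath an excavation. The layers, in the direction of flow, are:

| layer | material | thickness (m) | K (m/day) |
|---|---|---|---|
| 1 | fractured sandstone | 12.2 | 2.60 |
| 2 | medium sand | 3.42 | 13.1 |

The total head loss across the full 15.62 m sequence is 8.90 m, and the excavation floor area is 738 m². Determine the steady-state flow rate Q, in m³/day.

1330

Flow is perpendicular to layering, so the layers act in series and the equivalent K is the thickness-weighted harmonic mean.
Total thickness L = 12.2 + 3.42 = 15.62 m.
Σ(b_i/K_i) = 12.2/2.60 + 3.42/13.1 = 4.953 d.
K_eq = L / Σ(b_i/K_i) = 15.62 / 4.953 = 3.153 m/day.
Q = K_eq · A · (Δh/L) = 3.153 × 738 × (8.90/15.62) = 1326 m³/day.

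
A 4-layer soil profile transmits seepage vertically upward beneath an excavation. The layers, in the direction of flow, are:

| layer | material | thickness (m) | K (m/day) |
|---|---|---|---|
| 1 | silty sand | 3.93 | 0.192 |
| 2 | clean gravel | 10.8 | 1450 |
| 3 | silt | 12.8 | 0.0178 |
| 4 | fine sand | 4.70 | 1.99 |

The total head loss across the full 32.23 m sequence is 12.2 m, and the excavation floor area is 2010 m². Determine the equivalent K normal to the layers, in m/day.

0.0434

Flow is perpendicular to layering, so the layers act in series and the equivalent K is the thickness-weighted harmonic mean.
Total thickness L = 3.93 + 10.8 + 12.8 + 4.70 = 32.23 m.
Σ(b_i/K_i) = 3.93/0.192 + 10.8/1450 + 12.8/0.0178 + 4.70/1.99 = 741.9 d.
K_eq = L / Σ(b_i/K_i) = 32.23 / 741.9 = 0.04344 m/day.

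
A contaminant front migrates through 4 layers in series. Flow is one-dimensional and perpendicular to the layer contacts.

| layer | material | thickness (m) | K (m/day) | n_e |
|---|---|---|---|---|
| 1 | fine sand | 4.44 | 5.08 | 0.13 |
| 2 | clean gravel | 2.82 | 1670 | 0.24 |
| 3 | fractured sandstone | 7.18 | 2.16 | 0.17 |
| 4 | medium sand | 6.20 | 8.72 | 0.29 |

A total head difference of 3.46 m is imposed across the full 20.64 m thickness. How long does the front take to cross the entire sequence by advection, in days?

With flow normal to the layers, continuity requires the same specific discharge q through every layer.
Σ(b_i/K_i) = 4.44/5.08 + 2.82/1670 + 7.18/2.16 + 6.20/8.72 = 4.911 d.
q = Δh / Σ(b_i/K_i) = 3.46 / 4.911 = 0.7046 m/day.
In each layer the seepage velocity is v_i = q/n_i, so the layer transit time is t_i = b_i·n_i / q:
  layer 1 (fine sand): t_1 = 4.44 × 0.13 / 0.7046 = 0.8192 d
  layer 2 (clean gravel): t_2 = 2.82 × 0.24 / 0.7046 = 0.9606 d
  layer 3 (fractured sandstone): t_3 = 7.18 × 0.17 / 0.7046 = 1.732 d
  layer 4 (medium sand): t_4 = 6.20 × 0.29 / 0.7046 = 2.552 d
Total t = Σ t_i = 6.064 days.

6.06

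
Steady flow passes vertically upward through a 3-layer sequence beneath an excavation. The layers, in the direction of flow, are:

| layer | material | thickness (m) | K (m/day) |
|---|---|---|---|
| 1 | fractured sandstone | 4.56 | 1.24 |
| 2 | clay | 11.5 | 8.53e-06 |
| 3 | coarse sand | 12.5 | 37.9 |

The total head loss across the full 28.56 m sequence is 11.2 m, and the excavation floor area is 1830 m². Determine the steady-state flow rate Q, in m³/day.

0.0152

Flow is perpendicular to layering, so the layers act in series and the equivalent K is the thickness-weighted harmonic mean.
Total thickness L = 4.56 + 11.5 + 12.5 = 28.56 m.
Σ(b_i/K_i) = 4.56/1.24 + 11.5/8.53e-06 + 12.5/37.9 = 1.348e+06 d.
K_eq = L / Σ(b_i/K_i) = 28.56 / 1.348e+06 = 2.118e-05 m/day.
Q = K_eq · A · (Δh/L) = 2.118e-05 × 1830 × (11.2/28.56) = 0.01520 m³/day.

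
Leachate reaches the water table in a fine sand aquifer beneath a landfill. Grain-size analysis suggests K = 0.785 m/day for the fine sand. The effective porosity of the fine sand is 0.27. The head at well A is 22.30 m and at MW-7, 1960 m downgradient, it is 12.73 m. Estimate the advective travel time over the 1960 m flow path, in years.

Hydraulic gradient i = (22.30 − 12.73) / 1960 = 9.57 / 1960 = 0.004883.
Darcy flux q = K · i = 0.7850 × 0.004883 = 0.003833 m/day.
Seepage velocity v = q / n_e = 0.003833 / 0.27 = 0.01420 m/day.
Travel time t = L / v = 1960 / 0.01420 = 1.381e+05 days = 378.0 years.

378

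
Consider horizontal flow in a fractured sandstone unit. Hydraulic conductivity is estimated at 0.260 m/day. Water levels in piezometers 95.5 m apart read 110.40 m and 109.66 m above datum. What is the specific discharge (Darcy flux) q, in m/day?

Hydraulic gradient i = (110.40 − 109.66) / 95.5 = 0.74 / 95.5 = 0.007749.
Specific discharge q = K · i = 0.2600 × 0.007749 = 0.002015 m/day.

0.00201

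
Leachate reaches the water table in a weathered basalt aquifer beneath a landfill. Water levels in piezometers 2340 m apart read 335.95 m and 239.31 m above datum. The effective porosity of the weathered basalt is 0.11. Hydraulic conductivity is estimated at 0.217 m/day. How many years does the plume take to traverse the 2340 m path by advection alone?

78.6

Hydraulic gradient i = (335.95 − 239.31) / 2340 = 96.64 / 2340 = 0.04130.
Darcy flux q = K · i = 0.2170 × 0.04130 = 0.008962 m/day.
Seepage velocity v = q / n_e = 0.008962 / 0.11 = 0.08147 m/day.
Travel time t = L / v = 2340 / 0.08147 = 28722 days = 78.64 years.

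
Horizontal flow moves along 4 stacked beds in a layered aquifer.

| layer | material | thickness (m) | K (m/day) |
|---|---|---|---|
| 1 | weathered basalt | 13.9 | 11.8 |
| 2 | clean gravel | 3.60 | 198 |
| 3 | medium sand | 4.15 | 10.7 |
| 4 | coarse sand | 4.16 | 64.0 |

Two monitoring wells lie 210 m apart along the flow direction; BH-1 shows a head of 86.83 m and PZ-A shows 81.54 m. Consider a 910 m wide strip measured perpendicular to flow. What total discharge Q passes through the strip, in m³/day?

27200

Flow is parallel to layering, so each bed carries its own Darcy discharge and the transmissivities add.
Σ(K_i·b_i) = 11.8×13.9 + 198×3.60 + 10.7×4.15 + 64.0×4.16 = 1187 m²/day.
Hydraulic gradient i = (86.83 − 81.54) / 210 = 5.29 / 210 = 0.02519.
Q = Σ(K_i·b_i) · W · i = 1187 × 910 × 0.02519 = 27221 m³/day.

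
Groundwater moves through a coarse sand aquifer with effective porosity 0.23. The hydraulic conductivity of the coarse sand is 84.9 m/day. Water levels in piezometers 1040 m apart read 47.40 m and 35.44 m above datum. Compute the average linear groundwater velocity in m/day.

Hydraulic gradient i = (47.40 − 35.44) / 1040 = 11.96 / 1040 = 0.01150.
Darcy flux q = K · i = 84.90 × 0.01150 = 0.9764 m/day.
Seepage velocity v = q / n_e = 0.9764 / 0.23 = 4.245 m/day.

4.25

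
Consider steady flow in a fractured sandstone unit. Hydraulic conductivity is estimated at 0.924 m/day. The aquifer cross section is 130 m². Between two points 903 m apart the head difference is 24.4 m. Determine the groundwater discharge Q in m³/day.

Hydraulic gradient i = Δh / L = 24.4 / 903 = 0.02702.
Darcy's law: Q = K · A · i = 0.9240 × 130.0 × 0.02702 = 3.246 m³/day.

3.25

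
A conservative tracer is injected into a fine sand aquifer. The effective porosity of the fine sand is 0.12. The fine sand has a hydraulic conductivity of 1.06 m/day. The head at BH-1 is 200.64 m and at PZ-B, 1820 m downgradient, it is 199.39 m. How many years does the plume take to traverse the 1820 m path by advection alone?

821

Hydraulic gradient i = (200.64 − 199.39) / 1820 = 1.25 / 1820 = 0.0006868.
Darcy flux q = K · i = 1.060 × 0.0006868 = 0.0007280 m/day.
Seepage velocity v = q / n_e = 0.0007280 / 0.12 = 0.006067 m/day.
Travel time t = L / v = 1820 / 0.006067 = 3.000e+05 days = 821.3 years.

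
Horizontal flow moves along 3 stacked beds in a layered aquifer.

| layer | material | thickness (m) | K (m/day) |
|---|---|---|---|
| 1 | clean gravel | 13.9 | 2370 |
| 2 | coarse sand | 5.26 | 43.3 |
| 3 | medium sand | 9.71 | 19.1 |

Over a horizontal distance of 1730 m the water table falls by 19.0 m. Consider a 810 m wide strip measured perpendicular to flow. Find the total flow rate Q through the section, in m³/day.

Flow is parallel to layering, so each bed carries its own Darcy discharge and the transmissivities add.
Σ(K_i·b_i) = 2370×13.9 + 43.3×5.26 + 19.1×9.71 = 33356 m²/day.
Hydraulic gradient i = Δh / L = 19.0 / 1730 = 0.01098.
Q = Σ(K_i·b_i) · W · i = 33356 × 810 × 0.01098 = 2.967e+05 m³/day.

297000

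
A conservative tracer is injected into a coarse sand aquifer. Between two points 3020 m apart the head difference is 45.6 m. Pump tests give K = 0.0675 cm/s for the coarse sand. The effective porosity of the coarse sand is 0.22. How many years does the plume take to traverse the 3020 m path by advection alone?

Convert K: 0.0675 cm/s × 864 = 58.32 m/day.
Hydraulic gradient i = Δh / L = 45.6 / 3020 = 0.01510.
Darcy flux q = K · i = 58.32 × 0.01510 = 0.8806 m/day.
Seepage velocity v = q / n_e = 0.8806 / 0.22 = 4.003 m/day.
Travel time t = L / v = 3020 / 4.003 = 754.5 days = 2.066 years.

2.07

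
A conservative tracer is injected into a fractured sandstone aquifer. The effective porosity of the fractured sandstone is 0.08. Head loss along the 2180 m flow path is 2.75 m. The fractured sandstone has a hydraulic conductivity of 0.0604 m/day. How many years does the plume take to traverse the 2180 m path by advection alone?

6270

Hydraulic gradient i = Δh / L = 2.75 / 2180 = 0.001261.
Darcy flux q = K · i = 0.06040 × 0.001261 = 7.619e-05 m/day.
Seepage velocity v = q / n_e = 7.619e-05 / 0.08 = 0.0009524 m/day.
Travel time t = L / v = 2180 / 0.0009524 = 2.289e+06 days = 6267 years.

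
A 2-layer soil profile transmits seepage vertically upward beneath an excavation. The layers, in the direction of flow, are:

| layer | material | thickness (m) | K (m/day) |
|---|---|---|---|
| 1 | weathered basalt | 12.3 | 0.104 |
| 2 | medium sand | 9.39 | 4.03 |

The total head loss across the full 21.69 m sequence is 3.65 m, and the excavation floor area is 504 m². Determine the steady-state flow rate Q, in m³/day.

Flow is perpendicular to layering, so the layers act in series and the equivalent K is the thickness-weighted harmonic mean.
Total thickness L = 12.3 + 9.39 = 21.69 m.
Σ(b_i/K_i) = 12.3/0.104 + 9.39/4.03 = 120.6 d.
K_eq = L / Σ(b_i/K_i) = 21.69 / 120.6 = 0.1799 m/day.
Q = K_eq · A · (Δh/L) = 0.1799 × 504 × (3.65/21.69) = 15.25 m³/day.

15.3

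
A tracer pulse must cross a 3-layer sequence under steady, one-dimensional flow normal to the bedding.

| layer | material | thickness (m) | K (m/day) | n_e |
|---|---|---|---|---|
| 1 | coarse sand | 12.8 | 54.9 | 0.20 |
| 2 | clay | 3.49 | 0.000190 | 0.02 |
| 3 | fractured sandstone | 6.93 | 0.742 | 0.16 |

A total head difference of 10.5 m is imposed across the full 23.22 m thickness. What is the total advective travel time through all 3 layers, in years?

17.9

With flow normal to the layers, continuity requires the same specific discharge q through every layer.
Σ(b_i/K_i) = 12.8/54.9 + 3.49/0.000190 + 6.93/0.742 = 18378 d.
q = Δh / Σ(b_i/K_i) = 10.5 / 18378 = 0.0005713 m/day.
In each layer the seepage velocity is v_i = q/n_i, so the layer transit time is t_i = b_i·n_i / q:
  layer 1 (coarse sand): t_1 = 12.8 × 0.20 / 0.0005713 = 4481 d
  layer 2 (clay): t_2 = 3.49 × 0.02 / 0.0005713 = 122.2 d
  layer 3 (fractured sandstone): t_3 = 6.93 × 0.16 / 0.0005713 = 1941 d
Total t = Σ t_i = 6544 days = 17.92 years.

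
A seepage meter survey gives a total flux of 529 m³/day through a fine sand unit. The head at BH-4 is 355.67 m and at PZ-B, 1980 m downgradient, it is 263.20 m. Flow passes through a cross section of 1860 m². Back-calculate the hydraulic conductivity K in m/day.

6.09

Hydraulic gradient i = (355.67 − 263.20) / 1980 = 92.47 / 1980 = 0.04670.
From Q = K·A·i, K = Q / (A·i) = 529 / (1860 × 0.04670) = 6.090 m/day.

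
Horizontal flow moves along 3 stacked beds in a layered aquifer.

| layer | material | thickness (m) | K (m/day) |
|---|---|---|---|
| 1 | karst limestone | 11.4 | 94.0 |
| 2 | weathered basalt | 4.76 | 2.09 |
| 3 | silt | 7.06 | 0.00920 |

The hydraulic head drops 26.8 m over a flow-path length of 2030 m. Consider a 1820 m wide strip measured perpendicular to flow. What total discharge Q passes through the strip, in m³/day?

26000

Flow is parallel to layering, so each bed carries its own Darcy discharge and the transmissivities add.
Σ(K_i·b_i) = 94.0×11.4 + 2.09×4.76 + 0.00920×7.06 = 1082 m²/day.
Hydraulic gradient i = Δh / L = 26.8 / 2030 = 0.01320.
Q = Σ(K_i·b_i) · W · i = 1082 × 1820 × 0.01320 = 25989 m³/day.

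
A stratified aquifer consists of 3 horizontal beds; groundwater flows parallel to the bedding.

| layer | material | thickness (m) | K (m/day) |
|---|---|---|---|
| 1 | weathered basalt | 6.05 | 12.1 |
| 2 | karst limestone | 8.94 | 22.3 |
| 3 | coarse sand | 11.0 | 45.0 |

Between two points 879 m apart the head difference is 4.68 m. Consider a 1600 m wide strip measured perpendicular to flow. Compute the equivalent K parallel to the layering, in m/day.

29.5

Flow is parallel to layering, so each bed carries its own Darcy discharge and the transmissivities add.
Σ(K_i·b_i) = 12.1×6.05 + 22.3×8.94 + 45.0×11.0 = 767.6 m²/day.
Total thickness b = 25.99 m, so K_eq = Σ(K_i·b_i)/b = 29.53 m/day.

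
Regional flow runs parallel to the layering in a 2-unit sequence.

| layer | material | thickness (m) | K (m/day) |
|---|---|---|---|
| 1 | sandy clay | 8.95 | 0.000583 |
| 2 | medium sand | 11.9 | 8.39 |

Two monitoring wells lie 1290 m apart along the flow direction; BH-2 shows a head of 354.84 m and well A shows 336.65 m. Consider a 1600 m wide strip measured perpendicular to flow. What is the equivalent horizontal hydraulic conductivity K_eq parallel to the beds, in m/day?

4.79

Flow is parallel to layering, so each bed carries its own Darcy discharge and the transmissivities add.
Σ(K_i·b_i) = 0.000583×8.95 + 8.39×11.9 = 99.85 m²/day.
Total thickness b = 20.85 m, so K_eq = Σ(K_i·b_i)/b = 4.789 m/day.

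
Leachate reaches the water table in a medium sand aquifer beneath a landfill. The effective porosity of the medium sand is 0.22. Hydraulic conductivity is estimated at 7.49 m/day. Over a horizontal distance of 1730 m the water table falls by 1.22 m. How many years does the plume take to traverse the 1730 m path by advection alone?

197

Hydraulic gradient i = Δh / L = 1.22 / 1730 = 0.0007052.
Darcy flux q = K · i = 7.490 × 0.0007052 = 0.005282 m/day.
Seepage velocity v = q / n_e = 0.005282 / 0.22 = 0.02401 m/day.
Travel time t = L / v = 1730 / 0.02401 = 72057 days = 197.3 years.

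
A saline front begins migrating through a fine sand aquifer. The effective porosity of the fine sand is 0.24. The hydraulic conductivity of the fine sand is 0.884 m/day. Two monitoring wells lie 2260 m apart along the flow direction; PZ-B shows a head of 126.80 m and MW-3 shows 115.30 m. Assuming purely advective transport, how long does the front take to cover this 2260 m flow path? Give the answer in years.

330

Hydraulic gradient i = (126.80 − 115.30) / 2260 = 11.5 / 2260 = 0.005088.
Darcy flux q = K · i = 0.8840 × 0.005088 = 0.004498 m/day.
Seepage velocity v = q / n_e = 0.004498 / 0.24 = 0.01874 m/day.
Travel time t = L / v = 2260 / 0.01874 = 1.206e+05 days = 330.1 years.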